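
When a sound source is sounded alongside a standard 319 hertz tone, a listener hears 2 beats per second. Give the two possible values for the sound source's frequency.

317 Hz or 321 Hz

|f − 319| = 2, so f = 319 ± 2.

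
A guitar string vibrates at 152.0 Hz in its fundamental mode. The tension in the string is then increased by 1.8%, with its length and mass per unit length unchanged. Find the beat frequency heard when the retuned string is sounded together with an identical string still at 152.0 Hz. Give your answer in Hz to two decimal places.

For a string, f ∝ √T, so the new frequency is 152.0·√1.018 = 153.3619 Hz.
f_beat = |153.3619 − 152.0| = 1.36 Hz.

1.36 Hz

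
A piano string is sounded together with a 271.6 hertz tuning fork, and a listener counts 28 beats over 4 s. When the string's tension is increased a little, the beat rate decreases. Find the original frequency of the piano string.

264.6 Hz

Beat frequency = 28/4 = 7 Hz.
|f − 271.6| = 7, so the piano string was at either 264.6 Hz or 278.6 Hz.
Higher tension means higher frequency; the adjustment raises the piano string's frequency.
The beat rate fell, so the adjustment moved the piano string toward 271.6 Hz — it must have started below the reference.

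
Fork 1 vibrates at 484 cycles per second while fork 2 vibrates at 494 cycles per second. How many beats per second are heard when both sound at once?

Beats arise from superposition of two nearby frequencies; the beat rate is |f₁ − f₂|.
|484 − 494| = 10 Hz.

10 Hz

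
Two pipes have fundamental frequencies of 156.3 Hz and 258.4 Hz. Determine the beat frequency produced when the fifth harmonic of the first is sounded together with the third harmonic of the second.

6.3 Hz

Fifth harmonic of the first: 5·156.3 = 781.5 Hz.
Third harmonic of the second: 3·258.4 = 775.2 Hz.
f_beat = |781.5 − 775.2| = 6.3 Hz.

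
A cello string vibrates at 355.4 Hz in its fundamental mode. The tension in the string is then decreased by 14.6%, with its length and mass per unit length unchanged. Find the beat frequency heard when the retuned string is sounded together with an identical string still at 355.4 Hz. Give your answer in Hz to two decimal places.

For a string, f ∝ √T, so the new frequency is 355.4·√0.854 = 328.4327 Hz.
f_beat = |328.4327 − 355.4| = 26.97 Hz.

26.97 Hz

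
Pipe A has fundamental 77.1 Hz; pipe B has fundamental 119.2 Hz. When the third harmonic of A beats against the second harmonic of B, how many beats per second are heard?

Third harmonic of the first: 3·77.1 = 231.3 Hz.
Second harmonic of the second: 2·119.2 = 238.4 Hz.
f_beat = |231.3 − 238.4| = 7.1 Hz.

7.1 Hz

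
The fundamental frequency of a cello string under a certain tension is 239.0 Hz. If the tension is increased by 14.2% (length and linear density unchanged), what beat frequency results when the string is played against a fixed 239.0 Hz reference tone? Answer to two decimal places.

16.41 Hz

For a string, f ∝ √T, so the new frequency is 239.0·√1.142 = 255.4059 Hz.
f_beat = |255.4059 − 239.0| = 16.41 Hz.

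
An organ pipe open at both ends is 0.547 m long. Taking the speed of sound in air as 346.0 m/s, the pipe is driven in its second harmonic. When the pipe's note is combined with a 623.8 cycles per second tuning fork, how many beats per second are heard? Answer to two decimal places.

8.74 Hz

Open pipe: f_n = n·v/(2L) = 2·346.0/(2·0.547) = 632.5411 Hz.
f_beat = |632.5411 − 623.8| = 8.74 Hz.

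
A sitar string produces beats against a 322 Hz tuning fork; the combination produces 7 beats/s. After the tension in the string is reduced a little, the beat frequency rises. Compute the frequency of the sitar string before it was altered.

|f − 322| = 7, so the sitar string was at either 315 Hz or 329 Hz.
Lower tension means lower frequency; the adjustment lowers the sitar string's frequency.
The beat rate rose, so the adjustment moved the sitar string further from 322 Hz — it was already below the reference.

315 Hz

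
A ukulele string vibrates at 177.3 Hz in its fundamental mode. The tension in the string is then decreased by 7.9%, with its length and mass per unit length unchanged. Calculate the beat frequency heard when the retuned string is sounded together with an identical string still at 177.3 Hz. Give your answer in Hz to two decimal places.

7.15 Hz

For a string, f ∝ √T, so the new frequency is 177.3·√0.921 = 170.1526 Hz.
f_beat = |170.1526 − 177.3| = 7.15 Hz.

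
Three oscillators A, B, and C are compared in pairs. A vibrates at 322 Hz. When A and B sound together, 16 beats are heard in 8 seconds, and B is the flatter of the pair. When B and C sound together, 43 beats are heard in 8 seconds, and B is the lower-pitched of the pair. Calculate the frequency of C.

A–B: Beat frequency = 16/8 = 2 Hz.
B is below A, so f_B = 322 − 2 = 320 Hz.
B–C: Beat frequency = 43/8 = 5.375 Hz.
C is above B, so f_C = 320 + 5.375 = 325.375 Hz.

325.375 Hz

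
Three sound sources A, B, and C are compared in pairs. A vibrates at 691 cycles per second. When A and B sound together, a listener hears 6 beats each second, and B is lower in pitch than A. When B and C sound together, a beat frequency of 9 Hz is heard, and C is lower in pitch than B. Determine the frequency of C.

B is below A, so f_B = 691 − 6 = 685 Hz.
C is below B, so f_C = 685 − 9 = 676 Hz.

676 Hz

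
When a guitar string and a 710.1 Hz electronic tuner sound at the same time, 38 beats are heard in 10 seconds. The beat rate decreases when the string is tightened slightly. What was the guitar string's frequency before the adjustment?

Beat frequency = 38/10 = 3.8 Hz.
|f − 710.1| = 3.8, so the guitar string was at either 706.3 Hz or 713.9 Hz.
Increasing tension raises a string's frequency; the adjustment raises the guitar string's frequency.
The beat rate fell, so the adjustment moved the guitar string toward 710.1 Hz — it must have started below the reference.

706.3 Hz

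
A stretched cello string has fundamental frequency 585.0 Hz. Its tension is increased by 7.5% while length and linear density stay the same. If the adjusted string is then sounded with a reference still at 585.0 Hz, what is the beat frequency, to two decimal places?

For a string, f ∝ √T, so the new frequency is 585.0·√1.075 = 606.5409 Hz.
f_beat = |606.5409 − 585.0| = 21.54 Hz.

21.54 Hz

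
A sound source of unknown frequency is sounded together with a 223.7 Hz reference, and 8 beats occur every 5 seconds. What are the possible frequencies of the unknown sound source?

222.1 Hz or 225.3 Hz

Beat frequency = 8/5 = 1.6 Hz.
|f − 223.7| = 1.6, so f = 223.7 ± 1.6.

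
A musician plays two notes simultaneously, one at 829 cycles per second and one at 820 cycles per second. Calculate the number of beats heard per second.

9 Hz

Beats arise from superposition of two nearby frequencies; the beat rate is |f₁ − f₂|.
|829 − 820| = 9 Hz.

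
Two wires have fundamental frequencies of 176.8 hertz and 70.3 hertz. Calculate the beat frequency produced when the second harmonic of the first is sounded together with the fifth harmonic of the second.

Second harmonic of the first: 2·176.8 = 353.6 Hz.
Fifth harmonic of the second: 5·70.3 = 351.5 Hz.
f_beat = |353.6 − 351.5| = 2.1 Hz.

2.1 Hz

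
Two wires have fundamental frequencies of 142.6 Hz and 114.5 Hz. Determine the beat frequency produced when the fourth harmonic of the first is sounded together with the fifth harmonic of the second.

2.1 Hz

Fourth harmonic of the first: 4·142.6 = 570.4 Hz.
Fifth harmonic of the second: 5·114.5 = 572.5 Hz.
f_beat = |570.4 − 572.5| = 2.1 Hz.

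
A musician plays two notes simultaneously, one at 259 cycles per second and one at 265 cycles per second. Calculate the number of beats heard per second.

6 Hz

The beat frequency equals the magnitude of the frequency difference.
|259 − 265| = 6 Hz.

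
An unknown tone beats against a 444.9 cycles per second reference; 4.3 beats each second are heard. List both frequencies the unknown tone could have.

|f − 444.9| = 4.3, so f = 444.9 ± 4.3.

440.6 Hz or 449.2 Hz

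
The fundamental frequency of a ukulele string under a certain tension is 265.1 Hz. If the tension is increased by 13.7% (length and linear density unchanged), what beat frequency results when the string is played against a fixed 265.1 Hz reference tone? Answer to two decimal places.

17.58 Hz

For a string, f ∝ √T, so the new frequency is 265.1·√1.137 = 282.6767 Hz.
f_beat = |282.6767 − 265.1| = 17.58 Hz.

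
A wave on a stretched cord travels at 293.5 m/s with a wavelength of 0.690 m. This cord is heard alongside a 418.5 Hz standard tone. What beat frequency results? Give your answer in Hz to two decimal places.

Source frequency f = v/λ = 293.5/0.690 = 425.3623 Hz.
f_beat = |425.3623 − 418.5| = 6.86 Hz.

6.86 Hz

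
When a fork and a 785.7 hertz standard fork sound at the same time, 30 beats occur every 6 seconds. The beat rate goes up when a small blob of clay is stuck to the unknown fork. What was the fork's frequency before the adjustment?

780.7 Hz

Beat frequency = 30/6 = 5 Hz.
|f − 785.7| = 5, so the fork was at either 780.7 Hz or 790.7 Hz.
Adding mass to a fork lowers its frequency; the adjustment lowers the fork's frequency.
The beat rate rose, so the adjustment moved the fork further from 785.7 Hz — it was already below the reference.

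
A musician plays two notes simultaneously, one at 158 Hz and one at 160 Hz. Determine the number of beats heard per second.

2 Hz

Beats arise from superposition of two nearby frequencies; the beat rate is |f₁ − f₂|.
|158 − 160| = 2 Hz.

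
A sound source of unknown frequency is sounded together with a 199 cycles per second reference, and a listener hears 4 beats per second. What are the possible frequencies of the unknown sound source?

195 Hz or 203 Hz

|f − 199| = 4, so f = 199 ± 4.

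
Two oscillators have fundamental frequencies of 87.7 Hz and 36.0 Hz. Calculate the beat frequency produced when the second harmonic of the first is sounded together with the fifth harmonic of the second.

4.6 Hz

Second harmonic of the first: 2·87.7 = 175.4 Hz.
Fifth harmonic of the second: 5·36.0 = 180.0 Hz.
f_beat = |175.4 − 180.0| = 4.6 Hz.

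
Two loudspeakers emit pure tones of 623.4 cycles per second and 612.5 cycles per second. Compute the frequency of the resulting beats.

Beats arise from superposition of two nearby frequencies; the beat rate is |f₁ − f₂|.
|623.4 − 612.5| = 10.9 Hz.

10.9 Hz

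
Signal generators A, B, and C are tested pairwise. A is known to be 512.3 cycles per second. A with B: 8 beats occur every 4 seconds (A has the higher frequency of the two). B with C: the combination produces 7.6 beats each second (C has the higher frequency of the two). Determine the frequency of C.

517.9 Hz

A–B: Beat frequency = 8/4 = 2 Hz.
B is below A, so f_B = 512.3 − 2 = 510.3 Hz.
C is above B, so f_C = 510.3 + 7.6 = 517.9 Hz.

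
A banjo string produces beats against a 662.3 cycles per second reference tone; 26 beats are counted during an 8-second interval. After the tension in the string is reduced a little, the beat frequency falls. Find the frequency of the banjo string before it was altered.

665.55 Hz

Beat frequency = 26/8 = 3.25 Hz.
|f − 662.3| = 3.25, so the banjo string was at either 659.05 Hz or 665.55 Hz.
Lower tension means lower frequency; the adjustment lowers the banjo string's frequency.
The beat rate fell, so the adjustment moved the banjo string toward 662.3 Hz — it must have started above the reference.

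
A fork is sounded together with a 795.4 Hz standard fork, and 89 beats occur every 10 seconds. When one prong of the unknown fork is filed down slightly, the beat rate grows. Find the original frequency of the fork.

804.3 Hz

Beat frequency = 89/10 = 8.9 Hz.
|f − 795.4| = 8.9, so the fork was at either 786.5 Hz or 804.3 Hz.
Filing a prong removes mass and raises the fork's frequency; the adjustment raises the fork's frequency.
The beat rate rose, so the adjustment moved the fork further from 795.4 Hz — it was already above the reference.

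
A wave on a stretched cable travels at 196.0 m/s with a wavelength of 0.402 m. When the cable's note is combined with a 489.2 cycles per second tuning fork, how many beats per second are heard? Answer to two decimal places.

Source frequency f = v/λ = 196.0/0.402 = 487.5622 Hz.
f_beat = |487.5622 − 489.2| = 1.64 Hz.

1.64 Hz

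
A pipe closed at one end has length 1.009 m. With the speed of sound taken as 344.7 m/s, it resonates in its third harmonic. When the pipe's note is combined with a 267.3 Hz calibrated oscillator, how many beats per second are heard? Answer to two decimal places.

11.08 Hz

Closed pipe (odd harmonics): f_n = n·v/(4L) = 3·344.7/(4·1.009) = 256.2190 Hz.
f_beat = |256.2190 − 267.3| = 11.08 Hz.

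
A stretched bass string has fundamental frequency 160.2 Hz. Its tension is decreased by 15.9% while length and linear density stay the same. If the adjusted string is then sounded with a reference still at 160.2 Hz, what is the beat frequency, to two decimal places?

For a string, f ∝ √T, so the new frequency is 160.2·√0.841 = 146.9131 Hz.
f_beat = |146.9131 − 160.2| = 13.29 Hz.

13.29 Hz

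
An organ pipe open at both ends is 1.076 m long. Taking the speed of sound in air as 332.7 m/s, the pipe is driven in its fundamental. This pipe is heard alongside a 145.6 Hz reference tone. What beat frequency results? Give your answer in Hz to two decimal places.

9.00 Hz

Open pipe: f_n = n·v/(2L) = 1·332.7/(2·1.076) = 154.6004 Hz.
f_beat = |154.6004 − 145.6| = 9.00 Hz.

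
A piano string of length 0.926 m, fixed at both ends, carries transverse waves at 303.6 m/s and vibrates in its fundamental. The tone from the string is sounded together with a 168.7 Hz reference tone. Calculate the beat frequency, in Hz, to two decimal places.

4.77 Hz

For a string fixed at both ends, f_n = n·v/(2L) = 1·303.6/(2·0.926) = 163.9309 Hz.
f_beat = |163.9309 − 168.7| = 4.77 Hz.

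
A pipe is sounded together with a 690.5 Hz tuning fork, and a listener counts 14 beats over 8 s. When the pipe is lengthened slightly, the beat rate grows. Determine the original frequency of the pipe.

Beat frequency = 14/8 = 1.75 Hz.
|f − 690.5| = 1.75, so the pipe was at either 688.75 Hz or 692.25 Hz.
A longer pipe has a lower fundamental; the adjustment lowers the pipe's frequency.
The beat rate rose, so the adjustment moved the pipe further from 690.5 Hz — it was already below the reference.

688.75 Hz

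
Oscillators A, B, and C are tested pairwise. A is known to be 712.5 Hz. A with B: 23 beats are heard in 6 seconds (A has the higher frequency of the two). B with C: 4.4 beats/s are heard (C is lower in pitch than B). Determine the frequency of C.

704.2667 Hz

A–B: Beat frequency = 23/6 = 3.8333 Hz.
B is below A, so f_B = 712.5 − 3.8333 = 708.6667 Hz.
C is below B, so f_C = 708.6667 − 4.4 = 704.2667 Hz.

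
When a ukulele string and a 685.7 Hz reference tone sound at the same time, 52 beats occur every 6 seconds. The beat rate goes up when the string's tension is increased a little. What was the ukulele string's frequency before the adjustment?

694.3667 Hz

Beat frequency = 52/6 = 8.6667 Hz.
|f − 685.7| = 8.6667, so the ukulele string was at either 677.0333 Hz or 694.3667 Hz.
Higher tension means higher frequency; the adjustment raises the ukulele string's frequency.
The beat rate rose, so the adjustment moved the ukulele string further from 685.7 Hz — it was already above the reference.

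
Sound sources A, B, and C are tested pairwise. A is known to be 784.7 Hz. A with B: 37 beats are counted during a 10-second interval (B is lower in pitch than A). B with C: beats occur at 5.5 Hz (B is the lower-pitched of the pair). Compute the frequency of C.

A–B: Beat frequency = 37/10 = 3.7 Hz.
B is below A, so f_B = 784.7 − 3.7 = 781 Hz.
C is above B, so f_C = 781 + 5.5 = 786.5 Hz.

786.5 Hz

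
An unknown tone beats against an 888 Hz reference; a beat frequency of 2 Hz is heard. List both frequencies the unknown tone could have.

886 Hz or 890 Hz

|f − 888| = 2, so f = 888 ± 2.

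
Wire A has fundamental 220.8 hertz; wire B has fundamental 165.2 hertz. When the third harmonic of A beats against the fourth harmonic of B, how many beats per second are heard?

Third harmonic of the first: 3·220.8 = 662.4 Hz.
Fourth harmonic of the second: 4·165.2 = 660.8 Hz.
f_beat = |662.4 − 660.8| = 1.6 Hz.

1.6 Hz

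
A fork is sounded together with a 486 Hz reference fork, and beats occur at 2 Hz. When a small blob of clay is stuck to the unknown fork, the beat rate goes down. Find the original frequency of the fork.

|f − 486| = 2, so the fork was at either 484 Hz or 488 Hz.
Adding mass to a fork lowers its frequency; the adjustment lowers the fork's frequency.
The beat rate fell, so the adjustment moved the fork toward 486 Hz — it must have started above the reference.

488 Hz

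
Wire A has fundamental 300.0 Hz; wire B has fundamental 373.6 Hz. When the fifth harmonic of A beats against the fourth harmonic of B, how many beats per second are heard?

5.6 Hz

Fifth harmonic of the first: 5·300.0 = 1500.0 Hz.
Fourth harmonic of the second: 4·373.6 = 1494.4 Hz.
f_beat = |1500.0 − 1494.4| = 5.6 Hz.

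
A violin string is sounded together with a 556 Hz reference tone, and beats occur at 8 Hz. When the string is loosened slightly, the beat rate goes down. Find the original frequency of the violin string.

564 Hz

|f − 556| = 8, so the violin string was at either 548 Hz or 564 Hz.
Reducing tension lowers a string's frequency; the adjustment lowers the violin string's frequency.
The beat rate fell, so the adjustment moved the violin string toward 556 Hz — it must have started above the reference.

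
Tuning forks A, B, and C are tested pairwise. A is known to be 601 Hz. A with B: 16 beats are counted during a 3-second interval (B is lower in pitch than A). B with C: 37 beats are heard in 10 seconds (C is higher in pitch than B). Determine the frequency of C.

599.3667 Hz

A–B: Beat frequency = 16/3 = 5.3333 Hz.
B is below A, so f_B = 601 − 5.3333 = 595.6667 Hz.
B–C: Beat frequency = 37/10 = 3.7 Hz.
C is above B, so f_C = 595.6667 + 3.7 = 599.3667 Hz.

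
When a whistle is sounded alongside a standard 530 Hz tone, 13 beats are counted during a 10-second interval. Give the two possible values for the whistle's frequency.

Beat frequency = 13/10 = 1.3 Hz.
|f − 530| = 1.3, so f = 530 ± 1.3.

528.7 Hz or 531.3 Hz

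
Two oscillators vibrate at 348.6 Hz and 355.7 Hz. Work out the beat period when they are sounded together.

f_beat = |348.6 − 355.7| = 7.1 Hz.
Beat period T = 1 / f_beat = 1 / 7.1 s.

0.141 s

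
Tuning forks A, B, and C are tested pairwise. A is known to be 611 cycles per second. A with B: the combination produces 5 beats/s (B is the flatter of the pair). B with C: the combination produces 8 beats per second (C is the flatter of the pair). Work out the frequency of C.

B is below A, so f_B = 611 − 5 = 606 Hz.
C is below B, so f_C = 606 − 8 = 598 Hz.

598 Hz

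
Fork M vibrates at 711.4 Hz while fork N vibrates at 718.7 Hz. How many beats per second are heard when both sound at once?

Beats arise from superposition of two nearby frequencies; the beat rate is |f₁ − f₂|.
|711.4 − 718.7| = 7.3 Hz.

7.3 Hz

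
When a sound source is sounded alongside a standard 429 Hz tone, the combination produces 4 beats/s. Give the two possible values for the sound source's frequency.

|f − 429| = 4, so f = 429 ± 4.

425 Hz or 433 Hz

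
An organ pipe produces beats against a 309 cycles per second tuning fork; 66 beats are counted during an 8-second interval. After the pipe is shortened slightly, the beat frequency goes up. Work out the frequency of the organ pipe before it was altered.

317.25 Hz

Beat frequency = 66/8 = 8.25 Hz.
|f − 309| = 8.25, so the organ pipe was at either 300.75 Hz or 317.25 Hz.
A shorter pipe has a higher fundamental; the adjustment raises the organ pipe's frequency.
The beat rate rose, so the adjustment moved the organ pipe further from 309 Hz — it was already above the reference.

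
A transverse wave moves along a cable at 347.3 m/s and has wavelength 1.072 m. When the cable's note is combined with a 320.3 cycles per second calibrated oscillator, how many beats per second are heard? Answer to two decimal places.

Source frequency f = v/λ = 347.3/1.072 = 323.9739 Hz.
f_beat = |323.9739 − 320.3| = 3.67 Hz.

3.67 Hz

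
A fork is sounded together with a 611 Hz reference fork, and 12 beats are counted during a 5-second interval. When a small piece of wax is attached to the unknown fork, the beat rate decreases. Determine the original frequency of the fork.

Beat frequency = 12/5 = 2.4 Hz.
|f − 611| = 2.4, so the fork was at either 608.6 Hz or 613.4 Hz.
Loading a fork with wax lowers its frequency; the adjustment lowers the fork's frequency.
The beat rate fell, so the adjustment moved the fork toward 611 Hz — it must have started above the reference.

613.4 Hz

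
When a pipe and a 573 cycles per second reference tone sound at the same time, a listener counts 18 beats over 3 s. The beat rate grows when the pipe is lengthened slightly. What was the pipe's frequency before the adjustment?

567 Hz

Beat frequency = 18/3 = 6 Hz.
|f − 573| = 6, so the pipe was at either 567 Hz or 579 Hz.
A longer pipe has a lower fundamental; the adjustment lowers the pipe's frequency.
The beat rate rose, so the adjustment moved the pipe further from 573 Hz — it was already below the reference.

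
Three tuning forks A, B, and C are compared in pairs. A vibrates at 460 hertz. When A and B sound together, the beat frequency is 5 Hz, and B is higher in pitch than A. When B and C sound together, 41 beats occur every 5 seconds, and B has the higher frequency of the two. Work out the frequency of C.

456.8 Hz

B is above A, so f_B = 460 + 5 = 465 Hz.
B–C: Beat frequency = 41/5 = 8.2 Hz.
C is below B, so f_C = 465 − 8.2 = 456.8 Hz.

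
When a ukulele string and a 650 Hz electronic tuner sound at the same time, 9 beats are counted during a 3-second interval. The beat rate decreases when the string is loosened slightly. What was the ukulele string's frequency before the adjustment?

Beat frequency = 9/3 = 3 Hz.
|f − 650| = 3, so the ukulele string was at either 647 Hz or 653 Hz.
Reducing tension lowers a string's frequency; the adjustment lowers the ukulele string's frequency.
The beat rate fell, so the adjustment moved the ukulele string toward 650 Hz — it must have started above the reference.

653 Hz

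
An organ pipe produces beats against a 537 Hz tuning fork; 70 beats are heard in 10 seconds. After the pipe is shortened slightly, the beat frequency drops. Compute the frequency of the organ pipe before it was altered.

Beat frequency = 70/10 = 7 Hz.
|f − 537| = 7, so the organ pipe was at either 530 Hz or 544 Hz.
A shorter pipe has a higher fundamental; the adjustment raises the organ pipe's frequency.
The beat rate fell, so the adjustment moved the organ pipe toward 537 Hz — it must have started below the reference.

530 Hz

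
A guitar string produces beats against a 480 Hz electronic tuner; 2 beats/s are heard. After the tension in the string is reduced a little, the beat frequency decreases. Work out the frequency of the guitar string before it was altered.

|f − 480| = 2, so the guitar string was at either 478 Hz or 482 Hz.
Lower tension means lower frequency; the adjustment lowers the guitar string's frequency.
The beat rate fell, so the adjustment moved the guitar string toward 480 Hz — it must have started above the reference.

482 Hz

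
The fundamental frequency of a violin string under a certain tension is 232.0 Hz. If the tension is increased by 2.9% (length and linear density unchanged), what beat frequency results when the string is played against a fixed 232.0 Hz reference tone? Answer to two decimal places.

For a string, f ∝ √T, so the new frequency is 232.0·√1.029 = 235.3400 Hz.
f_beat = |235.3400 − 232.0| = 3.34 Hz.

3.34 Hz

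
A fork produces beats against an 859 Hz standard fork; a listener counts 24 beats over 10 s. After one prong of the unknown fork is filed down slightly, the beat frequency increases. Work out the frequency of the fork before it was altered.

861.4 Hz

Beat frequency = 24/10 = 2.4 Hz.
|f − 859| = 2.4, so the fork was at either 856.6 Hz or 861.4 Hz.
Filing a prong removes mass and raises the fork's frequency; the adjustment raises the fork's frequency.
The beat rate rose, so the adjustment moved the fork further from 859 Hz — it was already above the reference.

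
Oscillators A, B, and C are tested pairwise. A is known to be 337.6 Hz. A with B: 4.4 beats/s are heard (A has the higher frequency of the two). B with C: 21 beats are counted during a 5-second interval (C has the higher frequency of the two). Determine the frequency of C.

337.4 Hz

B is below A, so f_B = 337.6 − 4.4 = 333.2 Hz.
B–C: Beat frequency = 21/5 = 4.2 Hz.
C is above B, so f_C = 333.2 + 4.2 = 337.4 Hz.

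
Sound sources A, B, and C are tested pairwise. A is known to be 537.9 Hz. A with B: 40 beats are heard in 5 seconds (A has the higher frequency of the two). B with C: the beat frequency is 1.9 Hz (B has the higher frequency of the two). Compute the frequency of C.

A–B: Beat frequency = 40/5 = 8 Hz.
B is below A, so f_B = 537.9 − 8 = 529.9 Hz.
C is below B, so f_C = 529.9 − 1.9 = 528 Hz.

528 Hz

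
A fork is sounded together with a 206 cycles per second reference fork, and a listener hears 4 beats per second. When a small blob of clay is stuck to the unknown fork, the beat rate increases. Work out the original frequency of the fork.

202 Hz

|f − 206| = 4, so the fork was at either 202 Hz or 210 Hz.
Adding mass to a fork lowers its frequency; the adjustment lowers the fork's frequency.
The beat rate rose, so the adjustment moved the fork further from 206 Hz — it was already below the reference.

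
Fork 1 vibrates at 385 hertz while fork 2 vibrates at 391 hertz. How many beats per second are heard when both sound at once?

f_beat = |f₁ − f₂|.
|385 − 391| = 6 Hz.

6 Hz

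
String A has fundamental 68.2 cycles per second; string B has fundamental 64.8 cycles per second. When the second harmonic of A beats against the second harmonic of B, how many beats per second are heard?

Second harmonic of the first: 2·68.2 = 136.4 Hz.
Second harmonic of the second: 2·64.8 = 129.6 Hz.
f_beat = |136.4 − 129.6| = 6.8 Hz.

6.8 Hz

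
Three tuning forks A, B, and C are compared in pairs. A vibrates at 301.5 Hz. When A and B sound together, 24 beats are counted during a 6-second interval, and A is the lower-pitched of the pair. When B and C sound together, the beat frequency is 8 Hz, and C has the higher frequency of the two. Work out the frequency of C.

A–B: Beat frequency = 24/6 = 4 Hz.
B is above A, so f_B = 301.5 + 4 = 305.5 Hz.
C is above B, so f_C = 305.5 + 8 = 313.5 Hz.

313.5 Hz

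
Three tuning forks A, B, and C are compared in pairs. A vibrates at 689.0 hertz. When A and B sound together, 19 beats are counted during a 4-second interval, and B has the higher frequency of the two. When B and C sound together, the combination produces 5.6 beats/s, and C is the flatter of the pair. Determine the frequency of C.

688.15 Hz

A–B: Beat frequency = 19/4 = 4.75 Hz.
B is above A, so f_B = 689.0 + 4.75 = 693.75 Hz.
C is below B, so f_C = 693.75 − 5.6 = 688.15 Hz.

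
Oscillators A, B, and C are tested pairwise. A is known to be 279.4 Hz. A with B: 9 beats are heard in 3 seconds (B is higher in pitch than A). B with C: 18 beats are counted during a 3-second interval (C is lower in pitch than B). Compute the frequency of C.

276.4 Hz

A–B: Beat frequency = 9/3 = 3 Hz.
B is above A, so f_B = 279.4 + 3 = 282.4 Hz.
B–C: Beat frequency = 18/3 = 6 Hz.
C is below B, so f_C = 282.4 − 6 = 276.4 Hz.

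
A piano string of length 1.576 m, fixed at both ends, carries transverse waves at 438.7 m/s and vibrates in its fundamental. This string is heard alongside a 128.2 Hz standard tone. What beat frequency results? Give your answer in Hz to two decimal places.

For a string fixed at both ends, f_n = n·v/(2L) = 1·438.7/(2·1.576) = 139.1815 Hz.
f_beat = |139.1815 − 128.2| = 10.98 Hz.

10.98 Hz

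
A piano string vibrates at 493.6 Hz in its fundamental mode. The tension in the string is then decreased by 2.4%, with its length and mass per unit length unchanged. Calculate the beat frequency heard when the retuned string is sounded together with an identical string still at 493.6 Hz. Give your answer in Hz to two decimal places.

5.96 Hz

For a string, f ∝ √T, so the new frequency is 493.6·√0.976 = 487.6408 Hz.
f_beat = |487.6408 − 493.6| = 5.96 Hz.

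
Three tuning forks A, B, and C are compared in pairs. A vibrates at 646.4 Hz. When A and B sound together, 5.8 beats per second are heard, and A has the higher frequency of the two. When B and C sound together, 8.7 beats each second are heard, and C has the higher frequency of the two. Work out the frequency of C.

649.3 Hz

B is below A, so f_B = 646.4 − 5.8 = 640.6 Hz.
C is above B, so f_C = 640.6 + 8.7 = 649.3 Hz.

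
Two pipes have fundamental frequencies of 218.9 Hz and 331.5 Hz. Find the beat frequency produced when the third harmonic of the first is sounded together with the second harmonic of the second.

Third harmonic of the first: 3·218.9 = 656.7 Hz.
Second harmonic of the second: 2·331.5 = 663.0 Hz.
f_beat = |656.7 − 663.0| = 6.3 Hz.

6.3 Hz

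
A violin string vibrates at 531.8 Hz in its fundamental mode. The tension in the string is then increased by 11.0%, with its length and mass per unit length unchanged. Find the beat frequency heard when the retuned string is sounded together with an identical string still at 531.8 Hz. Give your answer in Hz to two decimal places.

For a string, f ∝ √T, so the new frequency is 531.8·√1.110 = 560.2861 Hz.
f_beat = |560.2861 − 531.8| = 28.49 Hz.

28.49 Hz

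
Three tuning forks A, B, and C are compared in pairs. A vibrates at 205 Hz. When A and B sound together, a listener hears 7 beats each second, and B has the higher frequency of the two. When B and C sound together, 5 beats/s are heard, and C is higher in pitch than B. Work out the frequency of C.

217 Hz

B is above A, so f_B = 205 + 7 = 212 Hz.
C is above B, so f_C = 212 + 5 = 217 Hz.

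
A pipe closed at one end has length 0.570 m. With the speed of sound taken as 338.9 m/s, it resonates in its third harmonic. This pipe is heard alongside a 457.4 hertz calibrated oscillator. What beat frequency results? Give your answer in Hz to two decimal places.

11.48 Hz

Closed pipe (odd harmonics): f_n = n·v/(4L) = 3·338.9/(4·0.570) = 445.9211 Hz.
f_beat = |445.9211 − 457.4| = 11.48 Hz.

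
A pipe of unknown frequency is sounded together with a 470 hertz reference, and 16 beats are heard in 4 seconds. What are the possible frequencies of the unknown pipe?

Beat frequency = 16/4 = 4 Hz.
|f − 470| = 4, so f = 470 ± 4.

466 Hz or 474 Hz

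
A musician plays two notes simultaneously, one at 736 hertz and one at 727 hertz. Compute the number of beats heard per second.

9 Hz

Beats arise from superposition of two nearby frequencies; the beat rate is |f₁ − f₂|.
|736 − 727| = 9 Hz.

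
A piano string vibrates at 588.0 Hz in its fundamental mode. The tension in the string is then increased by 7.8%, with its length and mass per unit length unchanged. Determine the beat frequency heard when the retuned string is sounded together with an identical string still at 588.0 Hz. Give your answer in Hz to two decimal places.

For a string, f ∝ √T, so the new frequency is 588.0·√1.078 = 610.5015 Hz.
f_beat = |610.5015 − 588.0| = 22.50 Hz.

22.50 Hz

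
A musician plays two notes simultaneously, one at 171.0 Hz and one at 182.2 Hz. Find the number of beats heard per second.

The beat frequency equals the magnitude of the frequency difference.
|171.0 − 182.2| = 11.2 Hz.

11.2 Hz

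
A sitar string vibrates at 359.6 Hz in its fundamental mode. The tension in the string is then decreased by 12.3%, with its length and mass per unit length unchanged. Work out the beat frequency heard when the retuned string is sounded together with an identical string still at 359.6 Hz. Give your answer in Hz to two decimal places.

22.84 Hz

For a string, f ∝ √T, so the new frequency is 359.6·√0.877 = 336.7592 Hz.
f_beat = |336.7592 − 359.6| = 22.84 Hz.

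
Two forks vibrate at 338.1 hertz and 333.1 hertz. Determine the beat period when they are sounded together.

0.200 s

f_beat = |338.1 − 333.1| = 5 Hz.
Beat period T = 1 / f_beat = 1 / 5 s.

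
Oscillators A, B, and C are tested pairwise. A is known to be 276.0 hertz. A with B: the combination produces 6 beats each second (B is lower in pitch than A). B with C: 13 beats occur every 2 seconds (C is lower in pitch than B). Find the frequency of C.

263.5 Hz

B is below A, so f_B = 276.0 − 6 = 270 Hz.
B–C: Beat frequency = 13/2 = 6.5 Hz.
C is below B, so f_C = 270 − 6.5 = 263.5 Hz.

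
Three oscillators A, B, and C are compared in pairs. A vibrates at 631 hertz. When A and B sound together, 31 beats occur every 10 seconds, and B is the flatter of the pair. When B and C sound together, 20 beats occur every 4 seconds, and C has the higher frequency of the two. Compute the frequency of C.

632.9 Hz

A–B: Beat frequency = 31/10 = 3.1 Hz.
B is below A, so f_B = 631 − 3.1 = 627.9 Hz.
B–C: Beat frequency = 20/4 = 5 Hz.
C is above B, so f_C = 627.9 + 5 = 632.9 Hz.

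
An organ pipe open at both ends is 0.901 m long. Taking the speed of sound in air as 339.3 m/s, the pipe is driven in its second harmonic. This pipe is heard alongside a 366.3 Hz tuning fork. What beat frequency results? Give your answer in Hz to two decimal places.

10.28 Hz

Open pipe: f_n = n·v/(2L) = 2·339.3/(2·0.901) = 376.5816 Hz.
f_beat = |376.5816 − 366.3| = 10.28 Hz.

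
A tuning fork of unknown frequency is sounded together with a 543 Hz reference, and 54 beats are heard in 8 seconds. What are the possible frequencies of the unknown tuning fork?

Beat frequency = 54/8 = 6.75 Hz.
|f − 543| = 6.75, so f = 543 ± 6.75.

536.25 Hz or 549.75 Hz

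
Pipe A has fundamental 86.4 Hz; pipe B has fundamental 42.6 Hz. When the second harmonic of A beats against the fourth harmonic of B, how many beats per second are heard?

Second harmonic of the first: 2·86.4 = 172.8 Hz.
Fourth harmonic of the second: 4·42.6 = 170.4 Hz.
f_beat = |172.8 − 170.4| = 2.4 Hz.

2.4 Hz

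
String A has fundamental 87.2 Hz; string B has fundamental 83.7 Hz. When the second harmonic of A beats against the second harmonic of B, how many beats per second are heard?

Second harmonic of the first: 2·87.2 = 174.4 Hz.
Second harmonic of the second: 2·83.7 = 167.4 Hz.
f_beat = |174.4 − 167.4| = 7.0 Hz.

7.0 Hz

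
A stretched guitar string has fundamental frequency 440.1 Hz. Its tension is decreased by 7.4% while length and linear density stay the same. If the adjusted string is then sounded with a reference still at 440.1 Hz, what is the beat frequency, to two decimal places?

16.60 Hz

For a string, f ∝ √T, so the new frequency is 440.1·√0.926 = 423.5034 Hz.
f_beat = |423.5034 − 440.1| = 16.60 Hz.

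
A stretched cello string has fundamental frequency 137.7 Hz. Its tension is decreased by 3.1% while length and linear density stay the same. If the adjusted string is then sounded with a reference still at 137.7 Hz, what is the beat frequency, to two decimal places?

2.15 Hz

For a string, f ∝ √T, so the new frequency is 137.7·√0.969 = 135.5488 Hz.
f_beat = |135.5488 − 137.7| = 2.15 Hz.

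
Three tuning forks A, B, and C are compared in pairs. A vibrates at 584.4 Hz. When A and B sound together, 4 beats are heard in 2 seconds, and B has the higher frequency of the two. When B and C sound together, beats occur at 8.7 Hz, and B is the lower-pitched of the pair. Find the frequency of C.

595.1 Hz

A–B: Beat frequency = 4/2 = 2 Hz.
B is above A, so f_B = 584.4 + 2 = 586.4 Hz.
C is above B, so f_C = 586.4 + 8.7 = 595.1 Hz.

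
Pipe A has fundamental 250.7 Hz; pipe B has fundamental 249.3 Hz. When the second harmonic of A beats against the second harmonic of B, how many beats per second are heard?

2.8 Hz

Second harmonic of the first: 2·250.7 = 501.4 Hz.
Second harmonic of the second: 2·249.3 = 498.6 Hz.
f_beat = |501.4 − 498.6| = 2.8 Hz.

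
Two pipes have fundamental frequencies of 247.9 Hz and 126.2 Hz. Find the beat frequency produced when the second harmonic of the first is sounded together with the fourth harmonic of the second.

9.0 Hz

Second harmonic of the first: 2·247.9 = 495.8 Hz.
Fourth harmonic of the second: 4·126.2 = 504.8 Hz.
f_beat = |495.8 − 504.8| = 9.0 Hz.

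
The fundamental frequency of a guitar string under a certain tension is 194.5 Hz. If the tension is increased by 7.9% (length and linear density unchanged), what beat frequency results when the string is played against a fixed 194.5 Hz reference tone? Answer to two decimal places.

For a string, f ∝ √T, so the new frequency is 194.5·√1.079 = 202.0367 Hz.
f_beat = |202.0367 − 194.5| = 7.54 Hz.

7.54 Hz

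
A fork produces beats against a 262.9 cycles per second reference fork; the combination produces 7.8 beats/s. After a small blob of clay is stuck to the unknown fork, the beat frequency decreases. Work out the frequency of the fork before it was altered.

|f − 262.9| = 7.8, so the fork was at either 255.1 Hz or 270.7 Hz.
Adding mass to a fork lowers its frequency; the adjustment lowers the fork's frequency.
The beat rate fell, so the adjustment moved the fork toward 262.9 Hz — it must have started above the reference.

270.7 Hz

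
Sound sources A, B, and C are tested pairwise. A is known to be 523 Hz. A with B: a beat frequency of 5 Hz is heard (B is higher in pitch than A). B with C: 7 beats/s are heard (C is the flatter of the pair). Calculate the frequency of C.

521 Hz

B is above A, so f_B = 523 + 5 = 528 Hz.
C is below B, so f_C = 528 − 7 = 521 Hz.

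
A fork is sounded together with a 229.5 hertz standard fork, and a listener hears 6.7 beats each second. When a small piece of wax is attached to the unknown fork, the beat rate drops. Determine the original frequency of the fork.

|f − 229.5| = 6.7, so the fork was at either 222.8 Hz or 236.2 Hz.
Loading a fork with wax lowers its frequency; the adjustment lowers the fork's frequency.
The beat rate fell, so the adjustment moved the fork toward 229.5 Hz — it must have started above the reference.

236.2 Hz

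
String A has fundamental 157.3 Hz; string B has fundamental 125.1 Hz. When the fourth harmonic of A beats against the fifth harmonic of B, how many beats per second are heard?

Fourth harmonic of the first: 4·157.3 = 629.2 Hz.
Fifth harmonic of the second: 5·125.1 = 625.5 Hz.
f_beat = |629.2 − 625.5| = 3.7 Hz.

3.7 Hz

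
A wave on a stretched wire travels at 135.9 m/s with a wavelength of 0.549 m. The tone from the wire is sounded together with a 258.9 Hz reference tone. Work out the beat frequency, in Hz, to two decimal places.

Source frequency f = v/λ = 135.9/0.549 = 247.5410 Hz.
f_beat = |247.5410 − 258.9| = 11.36 Hz.

11.36 Hz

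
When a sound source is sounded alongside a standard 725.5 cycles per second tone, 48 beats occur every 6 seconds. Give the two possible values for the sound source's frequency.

717.5 Hz or 733.5 Hz

Beat frequency = 48/6 = 8 Hz.
|f − 725.5| = 8, so f = 725.5 ± 8.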